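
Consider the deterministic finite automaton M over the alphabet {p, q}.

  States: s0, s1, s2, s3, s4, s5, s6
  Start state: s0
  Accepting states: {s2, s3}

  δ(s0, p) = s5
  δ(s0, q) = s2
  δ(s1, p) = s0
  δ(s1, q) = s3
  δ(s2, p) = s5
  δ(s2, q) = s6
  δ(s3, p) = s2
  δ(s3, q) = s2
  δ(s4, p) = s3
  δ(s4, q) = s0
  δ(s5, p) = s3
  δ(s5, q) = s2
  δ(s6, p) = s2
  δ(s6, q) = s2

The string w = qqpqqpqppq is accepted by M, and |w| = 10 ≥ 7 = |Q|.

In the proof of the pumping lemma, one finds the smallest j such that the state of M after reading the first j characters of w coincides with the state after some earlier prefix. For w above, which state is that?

s2

State sequence: s0 -q-> s2 -q-> s6 -p-> s2 -q-> s6 -q-> s2 -p-> s5 -q-> s2 -p-> s5 -p-> s3 -q-> s2
First repeat at step 3: s2 was already visited.

The earliest repeat is at step j = 3: M is in s2, which it already visited at step i = 1.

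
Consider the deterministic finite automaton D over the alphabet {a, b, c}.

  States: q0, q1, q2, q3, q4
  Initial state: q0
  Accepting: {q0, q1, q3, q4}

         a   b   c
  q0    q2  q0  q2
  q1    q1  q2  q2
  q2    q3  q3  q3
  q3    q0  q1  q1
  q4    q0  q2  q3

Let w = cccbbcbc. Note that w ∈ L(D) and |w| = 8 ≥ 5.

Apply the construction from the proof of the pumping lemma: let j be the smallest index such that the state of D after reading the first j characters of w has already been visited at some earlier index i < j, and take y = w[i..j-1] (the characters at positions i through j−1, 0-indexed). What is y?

ccb

State sequence: q0 -c-> q2 -c-> q3 -c-> q1 -b-> q2 -b-> q3 -c-> q1 -b-> q2 -c-> q3
First repeat at step 4: q2 was already visited.

So i = 1, j = 4, giving x = w[0:1] = c, y = w[1:4] = ccb, z = w[4:8] = bcbc.
Check: |xy| = 4 ≤ 5 and |y| = 3 ≥ 1. Reading y takes D from q2 back to q2, so every xyⁱz is accepted.
With |Q| = 5, pigeonhole forces a state repeat no later than step 5; the substring read between the first and second visits to that state can be pumped.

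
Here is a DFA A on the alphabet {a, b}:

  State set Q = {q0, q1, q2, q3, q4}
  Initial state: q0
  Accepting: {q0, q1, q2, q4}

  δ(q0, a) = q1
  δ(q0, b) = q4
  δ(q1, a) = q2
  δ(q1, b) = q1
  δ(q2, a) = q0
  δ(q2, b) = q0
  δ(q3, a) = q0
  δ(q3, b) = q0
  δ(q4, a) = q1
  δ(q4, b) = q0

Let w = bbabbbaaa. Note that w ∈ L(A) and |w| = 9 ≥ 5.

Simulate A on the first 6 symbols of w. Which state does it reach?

q1

State sequence: q0 -b-> q4 -b-> q0 -a-> q1 -b-> q1 -b-> q1 -b-> q1

After reading 6 characters, A is in state q1.
(This kind of state-tracing is the core of the pumping-lemma construction: with 5 states, pigeonhole forces a repeat within the first 5 steps.)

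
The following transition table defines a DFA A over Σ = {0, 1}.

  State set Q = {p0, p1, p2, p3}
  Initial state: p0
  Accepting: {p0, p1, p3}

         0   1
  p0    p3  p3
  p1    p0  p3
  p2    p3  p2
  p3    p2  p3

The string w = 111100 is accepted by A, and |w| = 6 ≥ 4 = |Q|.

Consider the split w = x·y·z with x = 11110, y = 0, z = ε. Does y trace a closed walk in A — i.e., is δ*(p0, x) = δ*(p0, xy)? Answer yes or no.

no

State sequence: p0 -1-> p3 -1-> p3 -1-> p3 -1-> p3 -0-> p2 -0-> p3

After x (step 5): p2. After xy (step 6): p3.
They differ (p2 ≠ p3), so y is not a cycle from the state after x; this split is not the one the pumping-lemma construction produces, and pumping y need not keep the string in L(A).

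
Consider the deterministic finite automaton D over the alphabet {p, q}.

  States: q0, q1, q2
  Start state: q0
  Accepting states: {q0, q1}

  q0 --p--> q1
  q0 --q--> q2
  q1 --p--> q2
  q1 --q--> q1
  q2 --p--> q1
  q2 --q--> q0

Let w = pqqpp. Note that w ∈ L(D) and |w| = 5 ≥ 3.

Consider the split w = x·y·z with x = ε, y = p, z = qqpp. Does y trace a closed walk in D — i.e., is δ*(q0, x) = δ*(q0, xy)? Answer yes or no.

no

State sequence: q0 -p-> q1

After x (step 0): q0. After xy (step 1): q1.
They differ (q0 ≠ q1), so y is not a cycle from the state after x; this split is not the one the pumping-lemma construction produces, and pumping y need not keep the string in L(D).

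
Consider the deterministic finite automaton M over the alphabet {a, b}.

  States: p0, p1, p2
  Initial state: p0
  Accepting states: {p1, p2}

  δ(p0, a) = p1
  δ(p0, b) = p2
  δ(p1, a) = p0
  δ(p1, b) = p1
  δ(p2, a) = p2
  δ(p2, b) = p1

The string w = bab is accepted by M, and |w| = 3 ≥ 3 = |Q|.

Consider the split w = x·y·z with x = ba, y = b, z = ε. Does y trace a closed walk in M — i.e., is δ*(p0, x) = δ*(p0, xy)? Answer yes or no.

no

Run of M on the first 3 characters of w = b a b:
  step 0: p0  (start)
  step 1: p2  (read b: p0→p2)
  step 2: p2  (read a: p2→p2)
  step 3: p1  (read b: p2→p1)

After x (step 2): p2. After xy (step 3): p1.
They differ (p2 ≠ p1), so y is not a cycle from the state after x; this split is not the one the pumping-lemma construction produces, and pumping y need not keep the string in L(M).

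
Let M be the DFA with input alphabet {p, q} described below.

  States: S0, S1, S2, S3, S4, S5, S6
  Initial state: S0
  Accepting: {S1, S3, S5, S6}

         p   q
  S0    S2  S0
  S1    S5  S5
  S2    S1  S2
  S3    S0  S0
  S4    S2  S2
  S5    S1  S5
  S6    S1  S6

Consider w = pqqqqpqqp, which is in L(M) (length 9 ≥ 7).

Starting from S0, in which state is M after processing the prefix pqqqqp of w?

S1

State sequence: S0 -p-> S2 -q-> S2 -q-> S2 -q-> S2 -q-> S2 -p-> S1

After reading 6 characters, M is in state S1.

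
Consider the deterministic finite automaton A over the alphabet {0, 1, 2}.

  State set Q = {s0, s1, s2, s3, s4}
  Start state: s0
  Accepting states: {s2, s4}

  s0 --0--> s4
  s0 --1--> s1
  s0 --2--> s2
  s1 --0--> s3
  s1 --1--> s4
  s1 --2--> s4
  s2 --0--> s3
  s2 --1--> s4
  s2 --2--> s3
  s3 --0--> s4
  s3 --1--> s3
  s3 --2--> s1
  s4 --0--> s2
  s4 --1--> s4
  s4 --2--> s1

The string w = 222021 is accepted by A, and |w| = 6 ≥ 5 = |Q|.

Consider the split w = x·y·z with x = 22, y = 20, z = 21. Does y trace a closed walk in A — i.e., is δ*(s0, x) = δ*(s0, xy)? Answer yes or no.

yes

Run of A on the first 4 characters of w = 2 2 2 0:
  step 0: s0  (start)
  step 1: s2  (read 2: s0→s2)
  step 2: s3  (read 2: s2→s3)
  step 3: s1  (read 2: s3→s1)
  step 4: s3  (read 0: s1→s3)

After x (step 2): s3. After xy (step 4): s3.
They match, so y = 20 drives A around a cycle from s3 back to itself; pumping y any number of times keeps A in s3 before reading z, and xyⁱz ∈ L(A) for every i ≥ 0.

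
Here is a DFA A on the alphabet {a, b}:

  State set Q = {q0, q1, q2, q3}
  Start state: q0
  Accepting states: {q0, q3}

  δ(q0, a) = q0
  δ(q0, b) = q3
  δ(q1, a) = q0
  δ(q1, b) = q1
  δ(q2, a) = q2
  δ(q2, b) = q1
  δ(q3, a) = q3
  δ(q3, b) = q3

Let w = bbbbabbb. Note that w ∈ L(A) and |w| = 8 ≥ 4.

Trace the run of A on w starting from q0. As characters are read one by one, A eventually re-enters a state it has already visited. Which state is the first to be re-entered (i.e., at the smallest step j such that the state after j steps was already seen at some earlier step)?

q3

Run of A on w = b b b b a b b b:
  step 0: q0  (start)
  step 1: q3  (read b: q0→q3)
  step 2: q3  (read b: q3→q3)   ← first repeat (q3 seen earlier)
  step 3: q3  (read b: q3→q3)
  step 4: q3  (read b: q3→q3)
  step 5: q3  (read a: q3→q3)
  step 6: q3  (read b: q3→q3)
  step 7: q3  (read b: q3→q3)
  step 8: q3  (read b: q3→q3)

The earliest repeat is at step j = 2: A is in q3, which it already visited at step i = 1.
Pumping length from the standard proof: p = 4 (the number of states). The repeated state found above gives |xy| = j ≤ 4 and |y| = j − i ≥ 1.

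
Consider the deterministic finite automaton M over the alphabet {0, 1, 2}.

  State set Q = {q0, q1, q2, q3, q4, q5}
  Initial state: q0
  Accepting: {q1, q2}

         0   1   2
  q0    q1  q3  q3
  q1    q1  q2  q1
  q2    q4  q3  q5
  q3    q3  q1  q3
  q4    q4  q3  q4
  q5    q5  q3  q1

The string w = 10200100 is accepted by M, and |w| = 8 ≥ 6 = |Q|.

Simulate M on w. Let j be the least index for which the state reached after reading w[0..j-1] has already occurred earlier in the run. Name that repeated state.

q3

Run of M on w = 1 0 2 0 0 1 0 0:
  step 0: q0  (start)
  step 1: q3  (read 1: q0→q3)
  step 2: q3  (read 0: q3→q3)   ← first repeat (q3 seen earlier)
  step 3: q3  (read 2: q3→q3)
  step 4: q3  (read 0: q3→q3)
  step 5: q3  (read 0: q3→q3)
  step 6: q1  (read 1: q3→q1)
  step 7: q1  (read 0: q1→q1)
  step 8: q1  (read 0: q1→q1)

The earliest repeat is at step j = 2: M is in q3, which it already visited at step i = 1.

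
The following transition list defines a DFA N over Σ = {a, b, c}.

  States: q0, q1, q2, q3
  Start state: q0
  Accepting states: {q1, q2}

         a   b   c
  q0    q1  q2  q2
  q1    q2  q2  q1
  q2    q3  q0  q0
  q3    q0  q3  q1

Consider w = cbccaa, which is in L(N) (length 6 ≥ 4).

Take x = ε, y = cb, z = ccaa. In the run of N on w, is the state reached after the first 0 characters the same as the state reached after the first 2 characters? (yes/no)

yes

Run of N on the first 2 characters of w = c b:
  step 0: q0  (start)
  step 1: q2  (read c: q0→q2)
  step 2: q0  (read b: q2→q0)

After x (step 0): q0. After xy (step 2): q0.
They match, so y = cb drives N around a cycle from q0 back to itself; pumping y any number of times keeps N in q0 before reading z, and xyⁱz ∈ L(N) for every i ≥ 0.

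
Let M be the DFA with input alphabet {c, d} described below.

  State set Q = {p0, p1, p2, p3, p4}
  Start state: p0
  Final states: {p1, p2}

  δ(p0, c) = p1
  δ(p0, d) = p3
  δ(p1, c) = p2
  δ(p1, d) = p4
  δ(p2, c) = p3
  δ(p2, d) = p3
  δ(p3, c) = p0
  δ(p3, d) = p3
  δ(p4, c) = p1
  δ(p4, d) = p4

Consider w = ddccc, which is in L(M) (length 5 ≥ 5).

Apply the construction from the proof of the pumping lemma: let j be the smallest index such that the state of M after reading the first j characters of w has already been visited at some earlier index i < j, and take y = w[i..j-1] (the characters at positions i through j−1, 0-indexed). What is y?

d

State sequence: p0 -d-> p3 -d-> p3 -c-> p0 -c-> p1 -c-> p2
First repeat at step 2: p3 was already visited.

So i = 1, j = 2, giving x = w[0:1] = d, y = w[1:2] = d, z = w[2:5] = ccc.
Check: |xy| = 2 ≤ 5 and |y| = 1 ≥ 1. Reading y takes M from p3 back to p3, so every xyⁱz is accepted.
Since M has 5 states, any run of length ≥ 5 visits 5+1 states, so by pigeonhole some state repeats within the first 5 steps — that repeat gives the pumpable loop.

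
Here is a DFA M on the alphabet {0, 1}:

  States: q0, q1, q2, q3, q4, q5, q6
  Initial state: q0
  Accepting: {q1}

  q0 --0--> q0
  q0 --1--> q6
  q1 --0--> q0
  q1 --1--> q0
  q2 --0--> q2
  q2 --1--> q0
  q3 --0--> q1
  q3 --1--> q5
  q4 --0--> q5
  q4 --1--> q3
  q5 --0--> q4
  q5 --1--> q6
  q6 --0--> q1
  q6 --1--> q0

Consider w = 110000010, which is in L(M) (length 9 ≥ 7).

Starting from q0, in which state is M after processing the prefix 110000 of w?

Run of M on the first 6 characters of w = 1 1 0 0 0 0:
  step 0: q0  (start)
  step 1: q6  (read 1: q0→q6)
  step 2: q0  (read 1: q6→q0)
  step 3: q0  (read 0: q0→q0)
  step 4: q0  (read 0: q0→q0)
  step 5: q0  (read 0: q0→q0)
  step 6: q0  (read 0: q0→q0)

After reading 6 characters, M is in state q0.

q0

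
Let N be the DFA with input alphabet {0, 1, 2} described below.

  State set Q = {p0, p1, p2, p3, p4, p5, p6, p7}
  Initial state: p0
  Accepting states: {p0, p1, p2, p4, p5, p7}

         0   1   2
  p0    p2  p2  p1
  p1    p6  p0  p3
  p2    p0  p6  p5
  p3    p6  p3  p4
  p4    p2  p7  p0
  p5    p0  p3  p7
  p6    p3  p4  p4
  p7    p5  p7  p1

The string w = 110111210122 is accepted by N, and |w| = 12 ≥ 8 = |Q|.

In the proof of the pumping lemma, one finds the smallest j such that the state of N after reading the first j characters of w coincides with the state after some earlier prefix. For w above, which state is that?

p3

State sequence: p0 -1-> p2 -1-> p6 -0-> p3 -1-> p3 -1-> p3 -1-> p3 -2-> p4 -1-> p7 -0-> p5 -1-> p3 -2-> p4 -2-> p0
First repeat at step 4: p3 was already visited.

The earliest repeat is at step j = 4: N is in p3, which it already visited at step i = 3.
The DFA has 8 states, so the proof of the pumping lemma guarantees a repeated state among the first 8+1 visited; the segment between the two visits is the pumpable y.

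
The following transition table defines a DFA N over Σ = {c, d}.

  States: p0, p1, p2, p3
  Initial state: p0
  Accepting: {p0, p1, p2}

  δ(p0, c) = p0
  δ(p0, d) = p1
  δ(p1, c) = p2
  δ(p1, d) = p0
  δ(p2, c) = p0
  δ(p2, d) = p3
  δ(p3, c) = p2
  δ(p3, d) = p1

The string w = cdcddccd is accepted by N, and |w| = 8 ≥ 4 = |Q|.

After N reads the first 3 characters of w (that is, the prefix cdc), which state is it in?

p2

State sequence: p0 -c-> p0 -d-> p1 -c-> p2

After reading 3 characters, N is in state p2.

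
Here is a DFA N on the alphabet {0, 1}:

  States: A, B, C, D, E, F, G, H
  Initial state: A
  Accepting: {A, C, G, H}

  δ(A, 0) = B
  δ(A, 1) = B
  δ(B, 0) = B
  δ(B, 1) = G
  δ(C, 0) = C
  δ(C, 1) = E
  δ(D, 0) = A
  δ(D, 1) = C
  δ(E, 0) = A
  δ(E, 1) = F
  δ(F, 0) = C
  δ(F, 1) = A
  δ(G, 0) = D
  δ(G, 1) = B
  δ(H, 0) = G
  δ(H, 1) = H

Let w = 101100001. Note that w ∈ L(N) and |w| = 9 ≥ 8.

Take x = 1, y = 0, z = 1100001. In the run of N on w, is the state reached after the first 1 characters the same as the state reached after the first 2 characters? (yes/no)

yes

Run of N on the first 2 characters of w = 1 0:
  step 0: A  (start)
  step 1: B  (read 1: A→B)
  step 2: B  (read 0: B→B)

After x (step 1): B. After xy (step 2): B.
They match, so y = 0 drives N around a cycle from B back to itself; pumping y any number of times keeps N in B before reading z, and xyⁱz ∈ L(N) for every i ≥ 0.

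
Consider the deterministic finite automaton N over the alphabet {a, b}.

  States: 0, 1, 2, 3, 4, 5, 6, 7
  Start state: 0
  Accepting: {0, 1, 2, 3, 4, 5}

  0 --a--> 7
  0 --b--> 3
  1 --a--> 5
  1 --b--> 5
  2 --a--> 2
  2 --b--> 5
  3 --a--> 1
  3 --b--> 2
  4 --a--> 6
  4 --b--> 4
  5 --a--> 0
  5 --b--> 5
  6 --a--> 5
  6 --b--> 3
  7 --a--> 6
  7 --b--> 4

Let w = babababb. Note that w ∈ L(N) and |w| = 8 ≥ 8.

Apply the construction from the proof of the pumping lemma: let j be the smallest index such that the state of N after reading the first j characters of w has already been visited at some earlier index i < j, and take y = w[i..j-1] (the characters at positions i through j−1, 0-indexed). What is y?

baba

Run of N on w = b a b a b a b b:
  step 0: 0  (start)
  step 1: 3  (read b: 0→3)
  step 2: 1  (read a: 3→1)
  step 3: 5  (read b: 1→5)
  step 4: 0  (read a: 5→0)   ← first repeat (0 seen earlier)
  step 5: 3  (read b: 0→3)
  step 6: 1  (read a: 3→1)
  step 7: 5  (read b: 1→5)
  step 8: 5  (read b: 5→5)

So i = 0, j = 4, giving x = w[0:0] = ε, y = w[0:4] = baba, z = w[4:8] = babb.
Check: |xy| = 4 ≤ 8 and |y| = 4 ≥ 1. Reading y takes N from 0 back to 0, so every xyⁱz is accepted.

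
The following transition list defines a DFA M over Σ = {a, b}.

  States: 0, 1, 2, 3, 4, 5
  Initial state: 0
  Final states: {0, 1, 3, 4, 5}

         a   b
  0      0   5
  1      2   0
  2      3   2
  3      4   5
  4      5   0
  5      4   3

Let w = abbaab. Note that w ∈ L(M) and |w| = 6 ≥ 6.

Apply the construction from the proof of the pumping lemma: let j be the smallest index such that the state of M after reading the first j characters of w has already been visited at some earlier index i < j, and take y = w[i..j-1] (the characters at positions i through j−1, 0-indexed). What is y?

State sequence: 0 -a-> 0 -b-> 5 -b-> 3 -a-> 4 -a-> 5 -b-> 3
First repeat at step 1: 0 was already visited.

So i = 0, j = 1, giving x = w[0:0] = ε, y = w[0:1] = a, z = w[1:6] = bbaab.
Check: |xy| = 1 ≤ 6 and |y| = 1 ≥ 1. Reading y takes M from 0 back to 0, so every xyⁱz is accepted.

a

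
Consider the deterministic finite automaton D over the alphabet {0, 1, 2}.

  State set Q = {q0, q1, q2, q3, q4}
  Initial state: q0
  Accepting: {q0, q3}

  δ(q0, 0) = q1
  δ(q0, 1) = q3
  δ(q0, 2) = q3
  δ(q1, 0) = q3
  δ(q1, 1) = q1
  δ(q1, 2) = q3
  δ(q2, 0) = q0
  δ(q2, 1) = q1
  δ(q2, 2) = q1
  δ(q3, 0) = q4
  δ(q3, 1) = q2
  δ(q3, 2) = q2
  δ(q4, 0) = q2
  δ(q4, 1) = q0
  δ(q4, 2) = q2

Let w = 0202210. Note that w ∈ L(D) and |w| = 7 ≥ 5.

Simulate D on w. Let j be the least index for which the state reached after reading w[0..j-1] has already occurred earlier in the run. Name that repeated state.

State sequence: q0 -0-> q1 -2-> q3 -0-> q4 -2-> q2 -2-> q1 -1-> q1 -0-> q3
First repeat at step 5: q1 was already visited.

The earliest repeat is at step j = 5: D is in q1, which it already visited at step i = 1.
The DFA has 5 states, so the proof of the pumping lemma guarantees a repeated state among the first 5+1 visited; the segment between the two visits is the pumpable y.

q1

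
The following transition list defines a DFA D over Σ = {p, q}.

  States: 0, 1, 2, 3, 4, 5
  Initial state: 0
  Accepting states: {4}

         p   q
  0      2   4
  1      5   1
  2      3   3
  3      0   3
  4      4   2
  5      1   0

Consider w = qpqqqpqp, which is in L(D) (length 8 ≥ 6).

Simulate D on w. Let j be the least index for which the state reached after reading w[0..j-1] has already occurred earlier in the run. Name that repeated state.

4

State sequence: 0 -q-> 4 -p-> 4 -q-> 2 -q-> 3 -q-> 3 -p-> 0 -q-> 4 -p-> 4
First repeat at step 2: 4 was already visited.

The earliest repeat is at step j = 2: D is in 4, which it already visited at step i = 1.
Since D has 6 states, any run of length ≥ 6 visits 6+1 states, so by pigeonhole some state repeats within the first 6 steps — that repeat gives the pumpable loop.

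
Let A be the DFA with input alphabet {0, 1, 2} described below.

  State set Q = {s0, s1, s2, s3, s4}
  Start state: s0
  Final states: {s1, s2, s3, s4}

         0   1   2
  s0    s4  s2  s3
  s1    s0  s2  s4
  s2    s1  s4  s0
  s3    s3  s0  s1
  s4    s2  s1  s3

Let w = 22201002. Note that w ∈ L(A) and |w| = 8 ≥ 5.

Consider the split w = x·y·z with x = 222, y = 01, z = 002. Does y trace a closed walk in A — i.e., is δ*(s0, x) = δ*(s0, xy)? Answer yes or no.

yes

State sequence: s0 -2-> s3 -2-> s1 -2-> s4 -0-> s2 -1-> s4

After x (step 3): s4. After xy (step 5): s4.
They match, so y = 01 drives A around a cycle from s4 back to itself; pumping y any number of times keeps A in s4 before reading z, and xyⁱz ∈ L(A) for every i ≥ 0.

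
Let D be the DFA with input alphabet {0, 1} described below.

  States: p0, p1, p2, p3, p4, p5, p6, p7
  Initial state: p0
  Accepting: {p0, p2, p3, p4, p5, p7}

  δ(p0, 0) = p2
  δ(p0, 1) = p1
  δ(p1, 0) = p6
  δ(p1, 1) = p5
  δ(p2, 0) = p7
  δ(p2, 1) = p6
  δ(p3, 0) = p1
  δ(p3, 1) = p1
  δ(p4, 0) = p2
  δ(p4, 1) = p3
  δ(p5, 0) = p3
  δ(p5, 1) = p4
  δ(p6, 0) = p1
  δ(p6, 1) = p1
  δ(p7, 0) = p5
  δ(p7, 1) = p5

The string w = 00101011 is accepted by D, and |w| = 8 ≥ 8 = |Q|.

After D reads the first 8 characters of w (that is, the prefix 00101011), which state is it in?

p5

State sequence: p0 -0-> p2 -0-> p7 -1-> p5 -0-> p3 -1-> p1 -0-> p6 -1-> p1 -1-> p5

After reading 8 characters, D is in state p5.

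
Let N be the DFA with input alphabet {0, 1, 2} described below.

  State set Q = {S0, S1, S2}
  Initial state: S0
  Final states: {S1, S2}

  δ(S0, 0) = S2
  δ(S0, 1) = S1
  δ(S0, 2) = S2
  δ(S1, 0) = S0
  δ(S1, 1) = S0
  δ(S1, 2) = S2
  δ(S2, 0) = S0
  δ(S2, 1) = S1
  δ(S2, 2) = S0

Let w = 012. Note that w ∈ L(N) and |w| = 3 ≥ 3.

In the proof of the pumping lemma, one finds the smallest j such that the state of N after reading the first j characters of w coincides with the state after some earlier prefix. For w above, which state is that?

S2

Run of N on w = 0 1 2:
  step 0: S0  (start)
  step 1: S2  (read 0: S0→S2)
  step 2: S1  (read 1: S2→S1)
  step 3: S2  (read 2: S1→S2)   ← first repeat (S2 seen earlier)

The earliest repeat is at step j = 3: N is in S2, which it already visited at step i = 1.
The DFA has 3 states, so the proof of the pumping lemma guarantees a repeated state among the first 3+1 visited; the segment between the two visits is the pumpable y.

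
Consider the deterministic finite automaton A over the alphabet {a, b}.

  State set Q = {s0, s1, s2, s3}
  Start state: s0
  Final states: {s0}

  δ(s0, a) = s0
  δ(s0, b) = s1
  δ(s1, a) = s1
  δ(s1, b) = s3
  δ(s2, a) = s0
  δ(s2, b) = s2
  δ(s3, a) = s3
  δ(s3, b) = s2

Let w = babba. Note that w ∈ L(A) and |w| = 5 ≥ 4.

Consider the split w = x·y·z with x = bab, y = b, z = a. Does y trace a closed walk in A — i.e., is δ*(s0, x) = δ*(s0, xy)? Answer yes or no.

State sequence: s0 -b-> s1 -a-> s1 -b-> s3 -b-> s2

After x (step 3): s3. After xy (step 4): s2.
They differ (s3 ≠ s2), so y is not a cycle from the state after x; this split is not the one the pumping-lemma construction produces, and pumping y need not keep the string in L(A).

no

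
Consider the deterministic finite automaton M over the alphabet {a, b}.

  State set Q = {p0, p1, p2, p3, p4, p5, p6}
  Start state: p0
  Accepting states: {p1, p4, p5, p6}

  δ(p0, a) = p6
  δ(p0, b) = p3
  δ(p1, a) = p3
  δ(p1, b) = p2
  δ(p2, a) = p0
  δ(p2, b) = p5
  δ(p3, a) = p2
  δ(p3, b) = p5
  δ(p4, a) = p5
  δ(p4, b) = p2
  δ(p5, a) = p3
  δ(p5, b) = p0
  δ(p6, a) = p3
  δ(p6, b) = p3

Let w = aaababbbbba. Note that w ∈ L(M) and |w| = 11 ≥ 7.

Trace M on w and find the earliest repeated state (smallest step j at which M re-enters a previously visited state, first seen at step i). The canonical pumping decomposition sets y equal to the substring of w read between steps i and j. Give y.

aba

Run of M on w = a a a b a b b b b b a:
  step 0: p0  (start)
  step 1: p6  (read a: p0→p6)
  step 2: p3  (read a: p6→p3)
  step 3: p2  (read a: p3→p2)
  step 4: p5  (read b: p2→p5)
  step 5: p3  (read a: p5→p3)   ← first repeat (p3 seen earlier)
  step 6: p5  (read b: p3→p5)
  step 7: p0  (read b: p5→p0)
  step 8: p3  (read b: p0→p3)
  step 9: p5  (read b: p3→p5)
  step 10: p0  (read b: p5→p0)
  step 11: p6  (read a: p0→p6)

So i = 2, j = 5, giving x = w[0:2] = aa, y = w[2:5] = aba, z = w[5:11] = bbbbba.
Check: |xy| = 5 ≤ 7 and |y| = 3 ≥ 1. Reading y takes M from p3 back to p3, so every xyⁱz is accepted.
With |Q| = 7, pigeonhole forces a state repeat no later than step 7; the substring read between the first and second visits to that state can be pumped.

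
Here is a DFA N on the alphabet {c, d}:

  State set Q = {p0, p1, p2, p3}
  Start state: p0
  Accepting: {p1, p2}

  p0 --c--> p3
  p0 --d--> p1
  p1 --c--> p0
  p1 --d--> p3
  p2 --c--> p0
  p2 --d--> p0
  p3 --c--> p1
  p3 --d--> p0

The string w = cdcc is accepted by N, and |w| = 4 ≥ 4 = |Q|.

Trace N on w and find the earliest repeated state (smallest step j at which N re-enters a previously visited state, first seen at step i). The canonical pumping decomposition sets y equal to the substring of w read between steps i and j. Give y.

cd

State sequence: p0 -c-> p3 -d-> p0 -c-> p3 -c-> p1
First repeat at step 2: p0 was already visited.

So i = 0, j = 2, giving x = w[0:0] = ε, y = w[0:2] = cd, z = w[2:4] = cc.
Check: |xy| = 2 ≤ 4 and |y| = 2 ≥ 1. Reading y takes N from p0 back to p0, so every xyⁱz is accepted.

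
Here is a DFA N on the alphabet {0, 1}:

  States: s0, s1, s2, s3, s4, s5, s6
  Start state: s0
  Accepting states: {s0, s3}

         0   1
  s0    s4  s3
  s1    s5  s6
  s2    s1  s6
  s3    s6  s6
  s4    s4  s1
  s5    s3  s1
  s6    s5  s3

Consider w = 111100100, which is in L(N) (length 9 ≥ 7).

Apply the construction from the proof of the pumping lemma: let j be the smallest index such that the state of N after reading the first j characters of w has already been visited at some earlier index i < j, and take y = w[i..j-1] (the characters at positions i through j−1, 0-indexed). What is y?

State sequence: s0 -1-> s3 -1-> s6 -1-> s3 -1-> s6 -0-> s5 -0-> s3 -1-> s6 -0-> s5 -0-> s3
First repeat at step 3: s3 was already visited.

So i = 1, j = 3, giving x = w[0:1] = 1, y = w[1:3] = 11, z = w[3:9] = 100100.
Check: |xy| = 3 ≤ 7 and |y| = 2 ≥ 1. Reading y takes N from s3 back to s3, so every xyⁱz is accepted.

11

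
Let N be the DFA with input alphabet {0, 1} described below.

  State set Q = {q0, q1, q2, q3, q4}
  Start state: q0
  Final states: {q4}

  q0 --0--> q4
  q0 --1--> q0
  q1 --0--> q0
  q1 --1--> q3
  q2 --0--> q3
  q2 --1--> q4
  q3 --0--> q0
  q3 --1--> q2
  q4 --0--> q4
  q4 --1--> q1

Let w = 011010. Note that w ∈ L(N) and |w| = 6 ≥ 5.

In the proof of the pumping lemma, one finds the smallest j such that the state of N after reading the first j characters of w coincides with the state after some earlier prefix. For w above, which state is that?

Run of N on w = 0 1 1 0 1 0:
  step 0: q0  (start)
  step 1: q4  (read 0: q0→q4)
  step 2: q1  (read 1: q4→q1)
  step 3: q3  (read 1: q1→q3)
  step 4: q0  (read 0: q3→q0)   ← first repeat (q0 seen earlier)
  step 5: q0  (read 1: q0→q0)
  step 6: q4  (read 0: q0→q4)

The earliest repeat is at step j = 4: N is in q0, which it already visited at step i = 0.
The DFA has 5 states, so the proof of the pumping lemma guarantees a repeated state among the first 5+1 visited; the segment between the two visits is the pumpable y.

q0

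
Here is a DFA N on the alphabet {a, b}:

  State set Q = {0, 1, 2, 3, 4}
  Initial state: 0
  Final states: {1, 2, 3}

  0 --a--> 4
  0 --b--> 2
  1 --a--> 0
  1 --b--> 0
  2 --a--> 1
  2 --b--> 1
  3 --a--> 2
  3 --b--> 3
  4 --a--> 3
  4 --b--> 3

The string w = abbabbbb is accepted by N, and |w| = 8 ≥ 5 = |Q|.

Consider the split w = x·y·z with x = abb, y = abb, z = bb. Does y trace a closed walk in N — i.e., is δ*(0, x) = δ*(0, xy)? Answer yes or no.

no

Run of N on the first 6 characters of w = a b b a b b:
  step 0: 0  (start)
  step 1: 4  (read a: 0→4)
  step 2: 3  (read b: 4→3)
  step 3: 3  (read b: 3→3)
  step 4: 2  (read a: 3→2)
  step 5: 1  (read b: 2→1)
  step 6: 0  (read b: 1→0)

After x (step 3): 3. After xy (step 6): 0.
They differ (3 ≠ 0), so y is not a cycle from the state after x; this split is not the one the pumping-lemma construction produces, and pumping y need not keep the string in L(N).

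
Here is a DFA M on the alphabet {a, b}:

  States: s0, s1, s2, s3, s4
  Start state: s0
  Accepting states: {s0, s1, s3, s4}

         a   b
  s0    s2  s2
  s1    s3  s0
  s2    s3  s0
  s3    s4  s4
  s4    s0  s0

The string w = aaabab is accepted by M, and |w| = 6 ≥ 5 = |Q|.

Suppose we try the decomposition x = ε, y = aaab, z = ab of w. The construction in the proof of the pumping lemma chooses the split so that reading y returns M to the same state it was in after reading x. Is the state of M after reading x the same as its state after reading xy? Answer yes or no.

yes

Run of M on the first 4 characters of w = a a a b:
  step 0: s0  (start)
  step 1: s2  (read a: s0→s2)
  step 2: s3  (read a: s2→s3)
  step 3: s4  (read a: s3→s4)
  step 4: s0  (read b: s4→s0)

After x (step 0): s0. After xy (step 4): s0.
They match, so y = aaab drives M around a cycle from s0 back to itself; pumping y any number of times keeps M in s0 before reading z, and xyⁱz ∈ L(M) for every i ≥ 0.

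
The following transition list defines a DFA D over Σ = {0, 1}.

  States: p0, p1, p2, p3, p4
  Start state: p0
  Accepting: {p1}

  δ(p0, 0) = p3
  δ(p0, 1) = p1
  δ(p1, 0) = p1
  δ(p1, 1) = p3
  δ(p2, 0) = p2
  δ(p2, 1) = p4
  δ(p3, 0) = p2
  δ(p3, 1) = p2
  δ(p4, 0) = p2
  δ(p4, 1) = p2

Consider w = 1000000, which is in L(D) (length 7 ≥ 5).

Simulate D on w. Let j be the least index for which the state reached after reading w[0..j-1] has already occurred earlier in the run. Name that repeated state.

State sequence: p0 -1-> p1 -0-> p1 -0-> p1 -0-> p1 -0-> p1 -0-> p1 -0-> p1
First repeat at step 2: p1 was already visited.

The earliest repeat is at step j = 2: D is in p1, which it already visited at step i = 1.
The DFA has 5 states, so the proof of the pumping lemma guarantees a repeated state among the first 5+1 visited; the segment between the two visits is the pumpable y.

p1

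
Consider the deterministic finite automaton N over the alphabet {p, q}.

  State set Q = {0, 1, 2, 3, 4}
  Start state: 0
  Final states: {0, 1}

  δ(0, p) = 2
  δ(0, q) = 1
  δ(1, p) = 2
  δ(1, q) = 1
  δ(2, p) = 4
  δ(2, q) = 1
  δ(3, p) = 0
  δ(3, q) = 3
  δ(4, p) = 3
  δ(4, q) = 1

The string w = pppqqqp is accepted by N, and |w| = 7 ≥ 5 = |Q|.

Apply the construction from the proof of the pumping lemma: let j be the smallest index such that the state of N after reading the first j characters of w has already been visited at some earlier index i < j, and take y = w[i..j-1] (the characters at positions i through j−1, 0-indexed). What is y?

Run of N on w = p p p q q q p:
  step 0: 0  (start)
  step 1: 2  (read p: 0→2)
  step 2: 4  (read p: 2→4)
  step 3: 3  (read p: 4→3)
  step 4: 3  (read q: 3→3)   ← first repeat (3 seen earlier)
  step 5: 3  (read q: 3→3)
  step 6: 3  (read q: 3→3)
  step 7: 0  (read p: 3→0)

So i = 3, j = 4, giving x = w[0:3] = ppp, y = w[3:4] = q, z = w[4:7] = qqp.
Check: |xy| = 4 ≤ 5 and |y| = 1 ≥ 1. Reading y takes N from 3 back to 3, so every xyⁱz is accepted.

q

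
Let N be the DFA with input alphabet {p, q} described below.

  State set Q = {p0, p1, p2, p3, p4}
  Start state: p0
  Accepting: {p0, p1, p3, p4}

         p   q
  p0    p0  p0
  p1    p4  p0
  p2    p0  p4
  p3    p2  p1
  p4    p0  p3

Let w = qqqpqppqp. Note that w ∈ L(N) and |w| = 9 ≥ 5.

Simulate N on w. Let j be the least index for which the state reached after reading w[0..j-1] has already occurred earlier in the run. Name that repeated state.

p0

State sequence: p0 -q-> p0 -q-> p0 -q-> p0 -p-> p0 -q-> p0 -p-> p0 -p-> p0 -q-> p0 -p-> p0
First repeat at step 1: p0 was already visited.

The earliest repeat is at step j = 1: N is in p0, which it already visited at step i = 0.
Since N has 5 states, any run of length ≥ 5 visits 5+1 states, so by pigeonhole some state repeats within the first 5 steps — that repeat gives the pumpable loop.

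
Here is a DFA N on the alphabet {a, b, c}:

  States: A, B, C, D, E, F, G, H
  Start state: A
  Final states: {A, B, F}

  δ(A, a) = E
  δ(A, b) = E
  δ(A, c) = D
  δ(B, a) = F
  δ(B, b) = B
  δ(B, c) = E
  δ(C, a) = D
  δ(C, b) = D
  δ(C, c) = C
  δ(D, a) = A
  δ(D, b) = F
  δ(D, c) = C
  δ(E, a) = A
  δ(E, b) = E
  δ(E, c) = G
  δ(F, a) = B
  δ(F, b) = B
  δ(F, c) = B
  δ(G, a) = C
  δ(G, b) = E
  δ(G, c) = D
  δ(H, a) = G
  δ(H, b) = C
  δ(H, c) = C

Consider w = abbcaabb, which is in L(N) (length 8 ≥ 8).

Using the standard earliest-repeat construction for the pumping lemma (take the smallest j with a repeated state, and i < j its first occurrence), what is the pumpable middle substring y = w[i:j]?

State sequence: A -a-> E -b-> E -b-> E -c-> G -a-> C -a-> D -b-> F -b-> B
First repeat at step 2: E was already visited.

So i = 1, j = 2, giving x = w[0:1] = a, y = w[1:2] = b, z = w[2:8] = bcaabb.
Check: |xy| = 2 ≤ 8 and |y| = 1 ≥ 1. Reading y takes N from E back to E, so every xyⁱz is accepted.
The DFA has 8 states, so the proof of the pumping lemma guarantees a repeated state among the first 8+1 visited; the segment between the two visits is the pumpable y.

b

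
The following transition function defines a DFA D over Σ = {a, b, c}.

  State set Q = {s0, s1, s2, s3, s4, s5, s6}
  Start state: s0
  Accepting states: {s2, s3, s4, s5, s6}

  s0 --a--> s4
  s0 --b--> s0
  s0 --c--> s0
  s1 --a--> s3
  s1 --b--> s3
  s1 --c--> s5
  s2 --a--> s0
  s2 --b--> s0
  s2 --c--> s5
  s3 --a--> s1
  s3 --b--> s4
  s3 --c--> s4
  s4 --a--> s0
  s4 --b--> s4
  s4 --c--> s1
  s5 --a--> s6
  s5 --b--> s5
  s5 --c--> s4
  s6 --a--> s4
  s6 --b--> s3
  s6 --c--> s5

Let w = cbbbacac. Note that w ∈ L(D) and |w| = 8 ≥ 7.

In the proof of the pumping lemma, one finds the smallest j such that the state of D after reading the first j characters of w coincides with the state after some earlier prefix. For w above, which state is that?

s0

Run of D on w = c b b b a c a c:
  step 0: s0  (start)
  step 1: s0  (read c: s0→s0)   ← first repeat (s0 seen earlier)
  step 2: s0  (read b: s0→s0)
  step 3: s0  (read b: s0→s0)
  step 4: s0  (read b: s0→s0)
  step 5: s4  (read a: s0→s4)
  step 6: s1  (read c: s4→s1)
  step 7: s3  (read a: s1→s3)
  step 8: s4  (read c: s3→s4)

The earliest repeat is at step j = 1: D is in s0, which it already visited at step i = 0.
Since D has 7 states, any run of length ≥ 7 visits 7+1 states, so by pigeonhole some state repeats within the first 7 steps — that repeat gives the pumpable loop.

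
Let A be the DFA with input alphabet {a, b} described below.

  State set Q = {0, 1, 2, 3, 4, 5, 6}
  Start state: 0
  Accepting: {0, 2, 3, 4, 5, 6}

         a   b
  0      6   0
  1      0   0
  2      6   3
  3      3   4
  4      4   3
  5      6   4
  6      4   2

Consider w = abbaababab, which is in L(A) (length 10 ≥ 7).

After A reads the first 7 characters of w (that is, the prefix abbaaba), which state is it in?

State sequence: 0 -a-> 6 -b-> 2 -b-> 3 -a-> 3 -a-> 3 -b-> 4 -a-> 4

After reading 7 characters, A is in state 4.

4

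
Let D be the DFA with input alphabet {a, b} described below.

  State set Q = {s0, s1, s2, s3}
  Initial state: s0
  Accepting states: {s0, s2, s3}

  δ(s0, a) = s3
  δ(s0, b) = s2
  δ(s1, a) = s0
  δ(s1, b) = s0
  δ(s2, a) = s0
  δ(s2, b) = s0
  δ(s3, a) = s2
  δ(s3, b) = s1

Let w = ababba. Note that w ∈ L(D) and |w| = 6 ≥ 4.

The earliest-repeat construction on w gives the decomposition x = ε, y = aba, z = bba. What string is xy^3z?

xy^3z = ε·aba·aba·aba·bba = abaabaababba.
Reading y = aba takes D from s0 back to s0, so after x·y·y·y the machine is still in s0, and z then leads to the accepting state s3. Hence abaabaababba ∈ L(D).

abaabaababba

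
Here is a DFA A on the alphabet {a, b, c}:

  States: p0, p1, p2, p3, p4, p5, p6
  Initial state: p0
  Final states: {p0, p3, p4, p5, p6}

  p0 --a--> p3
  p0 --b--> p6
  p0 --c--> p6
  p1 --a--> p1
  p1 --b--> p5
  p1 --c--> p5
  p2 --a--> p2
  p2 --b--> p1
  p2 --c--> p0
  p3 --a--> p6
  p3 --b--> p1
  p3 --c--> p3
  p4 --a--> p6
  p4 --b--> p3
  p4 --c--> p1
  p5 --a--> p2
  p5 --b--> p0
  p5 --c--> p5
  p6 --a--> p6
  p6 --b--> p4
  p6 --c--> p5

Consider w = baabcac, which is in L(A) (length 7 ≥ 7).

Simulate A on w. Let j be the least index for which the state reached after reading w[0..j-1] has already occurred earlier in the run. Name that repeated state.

Run of A on w = b a a b c a c:
  step 0: p0  (start)
  step 1: p6  (read b: p0→p6)
  step 2: p6  (read a: p6→p6)   ← first repeat (p6 seen earlier)
  step 3: p6  (read a: p6→p6)
  step 4: p4  (read b: p6→p4)
  step 5: p1  (read c: p4→p1)
  step 6: p1  (read a: p1→p1)
  step 7: p5  (read c: p1→p5)

The earliest repeat is at step j = 2: A is in p6, which it already visited at step i = 1.
Since A has 7 states, any run of length ≥ 7 visits 7+1 states, so by pigeonhole some state repeats within the first 7 steps — that repeat gives the pumpable loop.

p6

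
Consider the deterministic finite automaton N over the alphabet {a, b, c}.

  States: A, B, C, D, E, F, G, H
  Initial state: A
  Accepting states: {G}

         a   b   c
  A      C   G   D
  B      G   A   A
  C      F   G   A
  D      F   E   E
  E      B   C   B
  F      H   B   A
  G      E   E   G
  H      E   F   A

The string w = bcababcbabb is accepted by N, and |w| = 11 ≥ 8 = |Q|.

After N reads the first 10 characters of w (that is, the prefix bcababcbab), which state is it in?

C

Run of N on the first 10 characters of w = b c a b a b c b a b:
  step 0: A  (start)
  step 1: G  (read b: A→G)
  step 2: G  (read c: G→G)
  step 3: E  (read a: G→E)
  step 4: C  (read b: E→C)
  step 5: F  (read a: C→F)
  step 6: B  (read b: F→B)
  step 7: A  (read c: B→A)
  step 8: G  (read b: A→G)
  step 9: E  (read a: G→E)
  step 10: C  (read b: E→C)

After reading 10 characters, N is in state C.
(This kind of state-tracing is the core of the pumping-lemma construction: with 8 states, pigeonhole forces a repeat within the first 8 steps.)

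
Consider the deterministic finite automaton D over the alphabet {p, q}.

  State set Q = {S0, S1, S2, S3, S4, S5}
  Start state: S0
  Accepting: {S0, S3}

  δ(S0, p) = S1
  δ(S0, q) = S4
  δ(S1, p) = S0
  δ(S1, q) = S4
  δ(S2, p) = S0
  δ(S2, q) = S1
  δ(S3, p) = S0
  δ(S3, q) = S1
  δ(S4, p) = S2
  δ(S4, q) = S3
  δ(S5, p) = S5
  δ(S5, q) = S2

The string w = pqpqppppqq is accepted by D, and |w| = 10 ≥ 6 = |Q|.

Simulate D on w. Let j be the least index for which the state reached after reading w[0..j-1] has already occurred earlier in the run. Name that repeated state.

S1

Run of D on w = p q p q p p p p q q:
  step 0: S0  (start)
  step 1: S1  (read p: S0→S1)
  step 2: S4  (read q: S1→S4)
  step 3: S2  (read p: S4→S2)
  step 4: S1  (read q: S2→S1)   ← first repeat (S1 seen earlier)
  step 5: S0  (read p: S1→S0)
  step 6: S1  (read p: S0→S1)
  step 7: S0  (read p: S1→S0)
  step 8: S1  (read p: S0→S1)
  step 9: S4  (read q: S1→S4)
  step 10: S3  (read q: S4→S3)

The earliest repeat is at step j = 4: D is in S1, which it already visited at step i = 1.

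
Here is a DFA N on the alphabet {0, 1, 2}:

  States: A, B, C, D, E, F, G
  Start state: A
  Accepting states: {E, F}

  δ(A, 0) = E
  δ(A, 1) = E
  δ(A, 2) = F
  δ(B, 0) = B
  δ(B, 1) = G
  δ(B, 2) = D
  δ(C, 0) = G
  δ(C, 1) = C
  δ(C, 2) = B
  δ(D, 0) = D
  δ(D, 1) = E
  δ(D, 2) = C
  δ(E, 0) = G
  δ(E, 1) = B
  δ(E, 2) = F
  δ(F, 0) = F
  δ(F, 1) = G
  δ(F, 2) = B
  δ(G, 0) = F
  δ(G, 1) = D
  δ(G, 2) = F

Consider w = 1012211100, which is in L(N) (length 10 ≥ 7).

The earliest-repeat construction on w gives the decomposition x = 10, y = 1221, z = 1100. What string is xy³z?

xy^3z = 10·1221·1221·1221·1100 = 101221122112211100.
Reading y = 1221 takes N from G back to G, so after x·y·y·y the machine is still in G, and z then leads to the accepting state F. Hence 101221122112211100 ∈ L(N).

101221122112211100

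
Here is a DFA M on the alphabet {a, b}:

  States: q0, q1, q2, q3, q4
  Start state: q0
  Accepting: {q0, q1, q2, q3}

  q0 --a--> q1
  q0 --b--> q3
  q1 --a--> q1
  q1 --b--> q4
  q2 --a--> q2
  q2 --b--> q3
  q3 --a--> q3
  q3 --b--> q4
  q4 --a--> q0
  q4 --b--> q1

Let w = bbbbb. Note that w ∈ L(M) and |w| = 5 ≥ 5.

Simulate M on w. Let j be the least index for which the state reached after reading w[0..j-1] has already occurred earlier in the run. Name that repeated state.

q4

State sequence: q0 -b-> q3 -b-> q4 -b-> q1 -b-> q4 -b-> q1
First repeat at step 4: q4 was already visited.

The earliest repeat is at step j = 4: M is in q4, which it already visited at step i = 2.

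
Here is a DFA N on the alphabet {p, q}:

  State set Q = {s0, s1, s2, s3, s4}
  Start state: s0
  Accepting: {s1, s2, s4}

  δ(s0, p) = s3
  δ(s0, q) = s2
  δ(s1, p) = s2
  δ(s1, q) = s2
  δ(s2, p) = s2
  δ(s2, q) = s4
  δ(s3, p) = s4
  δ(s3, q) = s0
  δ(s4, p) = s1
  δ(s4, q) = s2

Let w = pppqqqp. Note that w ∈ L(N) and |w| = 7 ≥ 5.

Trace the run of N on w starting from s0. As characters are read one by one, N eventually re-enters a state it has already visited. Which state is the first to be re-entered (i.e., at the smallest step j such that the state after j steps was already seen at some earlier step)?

State sequence: s0 -p-> s3 -p-> s4 -p-> s1 -q-> s2 -q-> s4 -q-> s2 -p-> s2
First repeat at step 5: s4 was already visited.

The earliest repeat is at step j = 5: N is in s4, which it already visited at step i = 2.
Pumping length from the standard proof: p = 5 (the number of states). The repeated state found above gives |xy| = j ≤ 5 and |y| = j − i ≥ 1.

s4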